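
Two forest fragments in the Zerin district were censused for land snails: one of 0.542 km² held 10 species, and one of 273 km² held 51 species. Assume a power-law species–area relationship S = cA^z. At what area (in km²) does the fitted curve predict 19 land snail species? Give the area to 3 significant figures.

z = ln(51/10) / ln(273/0.542) = 1.6292 / 6.2220 = 0.2619
c = 10 / 0.542^0.2619 = 10 / 0.8518 = 11.74
A = (19/11.74)^(1/0.2619) ⇒ ln A = ln(1.618)/0.2619 = 1.8387
A = e^1.8387 ≈ 6.288 km²

6.29 km²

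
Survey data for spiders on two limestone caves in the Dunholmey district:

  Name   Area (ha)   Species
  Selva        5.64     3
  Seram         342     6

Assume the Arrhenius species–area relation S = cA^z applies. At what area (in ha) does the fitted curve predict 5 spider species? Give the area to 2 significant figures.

120 ha

z = ln(6/3) / ln(342/5.64) = 0.6931 / 4.1049 = 0.1689
c = 3 / 5.64^0.1689 = 3 / 1.339 = 2.24
A = (5/2.24)^(1/0.1689) ⇒ ln A = ln(2.232)/0.1689 = 4.7551
A = e^4.7551 ≈ 116.2 ha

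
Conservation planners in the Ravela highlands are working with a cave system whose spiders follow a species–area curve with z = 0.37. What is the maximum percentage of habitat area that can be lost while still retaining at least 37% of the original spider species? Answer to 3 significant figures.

93.2%

Need (A_new/A_old)^0.37 = 0.37, so A_new/A_old = 0.37^(1/0.37) = 0.37^2.703
ln(A_new/A_old) = ln 0.37 / 0.37 = -0.9943 / 0.37 = -2.6872
A_new/A_old = e^-2.6872 ≈ 0.06807
Fraction that can be lost = 1 − 0.06807 = 0.9319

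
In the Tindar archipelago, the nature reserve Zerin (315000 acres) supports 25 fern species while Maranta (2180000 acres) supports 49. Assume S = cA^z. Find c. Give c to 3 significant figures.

z = ln(S₂/S₁) / ln(A₂/A₁) = ln(49/25) / ln(2180000/315000) = 0.6729 / 1.9345 = 0.3479
c = S₁ / A₁^z = 25 / 315000^0.3479 = 25 / 81.78 = 0.3057

0.306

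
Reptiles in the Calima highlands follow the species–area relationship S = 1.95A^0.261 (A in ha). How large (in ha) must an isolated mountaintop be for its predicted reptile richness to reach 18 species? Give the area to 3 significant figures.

4990 ha

18 = 1.95 × A^0.261  ⇒  A^0.261 = 18/1.95 = 9.231
ln A = ln(9.231) / 0.261 = 2.2225 / 0.261 = 8.5155
A = e^8.5155 ≈ 4991 ha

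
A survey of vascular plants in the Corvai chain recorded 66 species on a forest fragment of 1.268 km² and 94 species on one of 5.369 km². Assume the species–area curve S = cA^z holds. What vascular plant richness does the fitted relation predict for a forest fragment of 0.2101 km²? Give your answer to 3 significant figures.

z = ln(94/66) / ln(5.369/1.268) = 0.3536 / 1.4432 = 0.2450
c = 66 / 1.268^0.2450 = 66 / 1.06 = 62.27
S₃ = 62.27 × 0.2101^0.2450 = 62.27 × 0.6823 ≈ 42.49

42.5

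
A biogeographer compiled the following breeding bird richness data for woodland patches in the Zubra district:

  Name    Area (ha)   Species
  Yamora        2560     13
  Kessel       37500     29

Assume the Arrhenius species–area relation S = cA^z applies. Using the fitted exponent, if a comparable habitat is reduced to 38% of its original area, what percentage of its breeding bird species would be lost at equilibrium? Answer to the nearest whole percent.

25%

z = ln(29/13) / ln(37500/2560) = 0.8023 / 2.6843 = 0.2989
S_new/S_old = (A_new/A_old)^z = 0.38^0.2989 = exp(0.2989 × -0.9676) = 0.7489
Fraction lost = 1 − 0.7489 = 0.2511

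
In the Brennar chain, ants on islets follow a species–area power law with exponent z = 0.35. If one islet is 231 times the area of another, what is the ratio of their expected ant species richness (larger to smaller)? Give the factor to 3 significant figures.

S₂/S₁ = (A₂/A₁)^z = 231^0.35
ln(S₂/S₁) = 0.35 × ln 231 = 0.35 × 5.4424 = 1.9048
S₂/S₁ = e^1.9048 ≈ 6.718

6.72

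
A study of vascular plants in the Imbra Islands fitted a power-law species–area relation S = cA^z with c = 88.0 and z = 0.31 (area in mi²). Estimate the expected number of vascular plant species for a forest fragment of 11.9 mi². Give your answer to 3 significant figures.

190

S = 88 × 11.9^0.31
ln S = ln 88 + 0.31 × ln 11.9 = 4.4773 + 0.31 × 2.4765 = 5.2451
S = e^5.2451 ≈ 189.6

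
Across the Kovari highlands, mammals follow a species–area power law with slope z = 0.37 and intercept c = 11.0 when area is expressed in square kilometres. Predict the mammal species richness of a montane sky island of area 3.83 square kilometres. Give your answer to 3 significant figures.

S = 11 × 3.83^0.37
ln S = ln 11 + 0.37 × ln 3.83 = 2.3979 + 0.37 × 1.3429 = 2.8948
S = e^2.8948 ≈ 18.08

18.1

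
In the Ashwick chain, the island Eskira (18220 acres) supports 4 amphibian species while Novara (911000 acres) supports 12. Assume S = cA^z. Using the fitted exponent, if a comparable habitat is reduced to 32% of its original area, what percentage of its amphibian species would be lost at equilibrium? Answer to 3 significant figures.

z = ln(12/4) / ln(911000/18220) = 1.0986 / 3.9120 = 0.2808
S_new/S_old = (A_new/A_old)^z = 0.32^0.2808 = exp(0.2808 × -1.1394) = 0.7262
Fraction lost = 1 − 0.7262 = 0.2738

27.4%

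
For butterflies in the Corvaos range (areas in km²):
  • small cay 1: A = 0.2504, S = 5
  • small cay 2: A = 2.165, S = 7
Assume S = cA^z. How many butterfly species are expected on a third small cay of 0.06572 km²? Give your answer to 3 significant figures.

4.06

z = ln(7/5) / ln(2.165/0.2504) = 0.3365 / 2.1571 = 0.1560
c = 5 / 0.2504^0.1560 = 5 / 0.8057 = 6.205
S₃ = 6.205 × 0.06572^0.1560 = 6.205 × 0.654 ≈ 4.058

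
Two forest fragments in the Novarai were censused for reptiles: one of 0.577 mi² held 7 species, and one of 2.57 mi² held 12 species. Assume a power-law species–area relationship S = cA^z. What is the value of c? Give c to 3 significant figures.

8.54

z = ln(S₂/S₁) / ln(A₂/A₁) = ln(12/7) / ln(2.57/0.577) = 0.5390 / 1.4938 = 0.3608
c = S₁ / A₁^z = 7 / 0.577^0.3608 = 7 / 0.82 = 8.536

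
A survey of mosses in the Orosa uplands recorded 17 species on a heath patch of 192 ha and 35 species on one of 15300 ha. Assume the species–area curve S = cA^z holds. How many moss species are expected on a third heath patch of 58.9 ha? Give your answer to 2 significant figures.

z = ln(35/17) / ln(15300/192) = 0.7221 / 4.3781 = 0.1649
c = 17 / 192^0.1649 = 17 / 2.38 = 7.142
S₃ = 7.142 × 58.9^0.1649 = 7.142 × 1.959 ≈ 13.99

14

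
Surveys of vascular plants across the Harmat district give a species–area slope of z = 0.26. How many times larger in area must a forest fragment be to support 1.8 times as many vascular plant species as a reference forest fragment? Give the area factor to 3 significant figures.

9.59

(A₂/A₁)^0.26 = 1.8, so A₂/A₁ = 1.8^(1/0.26) = 1.8^3.846
ln(A₂/A₁) = ln 1.8 / 0.26 = 0.5878 / 0.26 = 2.2607
A₂/A₁ = e^2.2607 ≈ 9.59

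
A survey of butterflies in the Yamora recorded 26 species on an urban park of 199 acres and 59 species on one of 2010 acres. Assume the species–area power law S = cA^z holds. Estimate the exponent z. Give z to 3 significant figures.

0.354

Taking logs: ln S = ln c + z ln A, so z = (ln S₂ − ln S₁)/(ln A₂ − ln A₁).
z = ln(59/26) / ln(2010/199) = ln(2.269) / ln(10.1) = 0.8194 / 2.3126 = 0.3543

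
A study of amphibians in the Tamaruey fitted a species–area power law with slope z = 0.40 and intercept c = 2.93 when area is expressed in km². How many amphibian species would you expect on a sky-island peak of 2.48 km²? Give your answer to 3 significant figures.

4.21

S = 2.93 × 2.48^0.4
ln S = ln 2.93 + 0.4 × ln 2.48 = 1.0750 + 0.4 × 0.9083 = 1.4383
S = e^1.4383 ≈ 4.214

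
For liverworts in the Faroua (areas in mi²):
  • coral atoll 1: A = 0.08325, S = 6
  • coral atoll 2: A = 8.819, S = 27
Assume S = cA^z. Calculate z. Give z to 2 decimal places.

Taking logs: ln S = ln c + z ln A, so z = (ln S₂ − ln S₁)/(ln A₂ − ln A₁).
z = ln(27/6) / ln(8.819/0.08325) = ln(4.5) / ln(105.9) = 1.5041 / 4.6628 = 0.3226

0.32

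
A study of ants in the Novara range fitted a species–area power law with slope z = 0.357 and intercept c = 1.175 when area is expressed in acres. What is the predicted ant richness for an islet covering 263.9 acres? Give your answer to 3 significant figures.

S = 1.175 × 263.9^0.357
ln S = ln 1.175 + 0.357 × ln 263.9 = 0.1613 + 0.357 × 5.5756 = 2.1517
S = e^2.1517 ≈ 8.6

8.60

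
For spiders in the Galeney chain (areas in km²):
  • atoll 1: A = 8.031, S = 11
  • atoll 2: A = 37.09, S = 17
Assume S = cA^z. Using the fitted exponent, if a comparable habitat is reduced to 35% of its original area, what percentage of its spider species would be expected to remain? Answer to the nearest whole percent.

74%

z = ln(17/11) / ln(37.09/8.031) = 0.4353 / 1.5300 = 0.2845
S_new/S_old = (A_new/A_old)^z = 0.35^0.2845 = exp(0.2845 × -1.0498) = 0.7418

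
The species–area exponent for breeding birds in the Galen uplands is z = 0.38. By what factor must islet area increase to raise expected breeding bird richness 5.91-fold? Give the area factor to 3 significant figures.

107

(A₂/A₁)^0.38 = 5.91, so A₂/A₁ = 5.91^(1/0.38) = 5.91^2.632
ln(A₂/A₁) = ln 5.91 / 0.38 = 1.7766 / 0.38 = 4.6754
A₂/A₁ = e^4.6754 ≈ 107.3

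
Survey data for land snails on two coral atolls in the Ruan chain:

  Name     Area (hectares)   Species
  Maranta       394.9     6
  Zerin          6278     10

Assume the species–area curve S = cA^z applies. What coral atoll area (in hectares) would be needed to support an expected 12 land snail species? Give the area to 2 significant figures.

17000 hectares

z = ln(10/6) / ln(6278/394.9) = 0.5108 / 2.7662 = 0.1847
c = 6 / 394.9^0.1847 = 6 / 3.016 = 1.989
A = (12/1.989)^(1/0.1847) ⇒ ln A = ln(6.033)/0.1847 = 9.7321
A = e^9.7321 ≈ 16850 hectares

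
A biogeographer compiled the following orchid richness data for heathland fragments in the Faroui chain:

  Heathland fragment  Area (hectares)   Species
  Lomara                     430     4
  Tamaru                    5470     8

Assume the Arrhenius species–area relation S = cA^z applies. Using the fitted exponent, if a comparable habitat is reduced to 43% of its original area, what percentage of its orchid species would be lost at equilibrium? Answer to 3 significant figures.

z = ln(8/4) / ln(5470/430) = 0.6931 / 2.5432 = 0.2725
S_new/S_old = (A_new/A_old)^z = 0.43^0.2725 = exp(0.2725 × -0.8440) = 0.7945
Fraction lost = 1 − 0.7945 = 0.2055

20.5%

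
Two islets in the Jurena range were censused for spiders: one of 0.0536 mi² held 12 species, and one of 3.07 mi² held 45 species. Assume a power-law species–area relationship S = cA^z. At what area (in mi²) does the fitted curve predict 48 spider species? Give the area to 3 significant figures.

z = ln(45/12) / ln(3.07/0.0536) = 1.3218 / 4.0479 = 0.3265
c = 12 / 0.0536^0.3265 = 12 / 0.3846 = 31.2
A = (48/31.2)^(1/0.3265) ⇒ ln A = ln(1.538)/0.3265 = 1.3193
A = e^1.3193 ≈ 3.741 mi²

3.74 mi²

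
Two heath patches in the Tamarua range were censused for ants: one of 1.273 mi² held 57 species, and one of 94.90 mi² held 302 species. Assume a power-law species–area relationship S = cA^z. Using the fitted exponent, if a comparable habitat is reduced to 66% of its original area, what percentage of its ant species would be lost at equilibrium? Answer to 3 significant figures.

14.8%

z = ln(302/57) / ln(94.9/1.273) = 1.6674 / 4.3114 = 0.3867
S_new/S_old = (A_new/A_old)^z = 0.66^0.3867 = exp(0.3867 × -0.4155) = 0.8516
Fraction lost = 1 − 0.8516 = 0.1484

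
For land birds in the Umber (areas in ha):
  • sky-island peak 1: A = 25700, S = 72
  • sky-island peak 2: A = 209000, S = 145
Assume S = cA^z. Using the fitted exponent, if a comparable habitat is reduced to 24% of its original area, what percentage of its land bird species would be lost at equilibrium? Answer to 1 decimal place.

z = ln(145/72) / ln(209000/25700) = 0.7001 / 2.0958 = 0.3340
S_new/S_old = (A_new/A_old)^z = 0.24^0.3340 = exp(0.3340 × -1.4271) = 0.6208
Fraction lost = 1 − 0.6208 = 0.3792

37.9%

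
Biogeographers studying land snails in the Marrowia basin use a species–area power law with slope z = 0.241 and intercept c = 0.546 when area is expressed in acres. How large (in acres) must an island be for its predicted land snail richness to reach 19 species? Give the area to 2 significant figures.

19 = 0.546 × A^0.241  ⇒  A^0.241 = 19/0.546 = 34.8
ln A = ln(34.8) / 0.241 = 3.5496 / 0.241 = 14.7285
A = e^14.7285 ≈ 2491831 acres

2500000 acres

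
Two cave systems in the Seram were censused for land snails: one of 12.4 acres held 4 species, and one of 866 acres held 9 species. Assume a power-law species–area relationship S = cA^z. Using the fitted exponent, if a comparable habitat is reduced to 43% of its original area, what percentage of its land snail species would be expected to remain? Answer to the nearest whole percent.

z = ln(9/4) / ln(866/12.4) = 0.8109 / 4.2462 = 0.1910
S_new/S_old = (A_new/A_old)^z = 0.43^0.1910 = exp(0.1910 × -0.8440) = 0.8511

85%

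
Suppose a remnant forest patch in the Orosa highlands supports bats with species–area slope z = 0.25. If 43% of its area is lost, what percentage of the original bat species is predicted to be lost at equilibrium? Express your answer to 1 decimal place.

S_new/S_old = (A_new/A_old)^z = 0.57^0.25
= exp(0.25 × ln 0.57) = exp(0.25 × -0.5621) = exp(-0.1405) ≈ 0.8689
Fraction lost = 1 − 0.8689 = 0.1311

13.1%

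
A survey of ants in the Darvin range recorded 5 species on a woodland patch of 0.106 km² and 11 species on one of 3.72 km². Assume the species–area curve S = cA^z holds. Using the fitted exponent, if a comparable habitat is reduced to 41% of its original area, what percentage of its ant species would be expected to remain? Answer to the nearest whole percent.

z = ln(11/5) / ln(3.72/0.106) = 0.7885 / 3.5580 = 0.2216
S_new/S_old = (A_new/A_old)^z = 0.41^0.2216 = exp(0.2216 × -0.8916) = 0.8207

82%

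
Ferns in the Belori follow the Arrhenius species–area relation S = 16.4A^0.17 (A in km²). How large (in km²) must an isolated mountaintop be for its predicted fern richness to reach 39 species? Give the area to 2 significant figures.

160 km²

39 = 16.4 × A^0.17  ⇒  A^0.17 = 39/16.4 = 2.378
ln A = ln(2.378) / 0.17 = 0.8663 / 0.17 = 5.0958
A = e^5.0958 ≈ 163.3 km²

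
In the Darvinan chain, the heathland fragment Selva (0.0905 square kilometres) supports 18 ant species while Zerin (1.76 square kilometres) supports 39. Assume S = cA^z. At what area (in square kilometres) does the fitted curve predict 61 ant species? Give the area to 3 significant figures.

z = ln(39/18) / ln(1.76/0.0905) = 0.7732 / 2.9677 = 0.2605
c = 18 / 0.0905^0.2605 = 18 / 0.5348 = 33.66
A = (61/33.66)^(1/0.2605) ⇒ ln A = ln(1.812)/0.2605 = 2.2822
A = e^2.2822 ≈ 9.798 square kilometres

9.80 square kilometres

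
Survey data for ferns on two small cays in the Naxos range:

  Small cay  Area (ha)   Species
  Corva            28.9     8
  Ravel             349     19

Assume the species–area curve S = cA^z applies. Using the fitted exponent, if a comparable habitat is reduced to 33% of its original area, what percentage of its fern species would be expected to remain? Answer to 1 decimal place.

z = ln(19/8) / ln(349/28.9) = 0.8650 / 2.4912 = 0.3472
S_new/S_old = (A_new/A_old)^z = 0.33^0.3472 = exp(0.3472 × -1.1087) = 0.6805

68.0%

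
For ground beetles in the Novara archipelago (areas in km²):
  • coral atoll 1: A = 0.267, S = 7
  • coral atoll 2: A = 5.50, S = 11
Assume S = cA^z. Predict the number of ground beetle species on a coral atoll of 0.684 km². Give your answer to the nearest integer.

z = ln(11/7) / ln(5.5/0.267) = 0.4520 / 3.0253 = 0.1494
c = 7 / 0.267^0.1494 = 7 / 0.821 = 8.527
S₃ = 8.527 × 0.684^0.1494 = 8.527 × 0.9448 ≈ 8.056

8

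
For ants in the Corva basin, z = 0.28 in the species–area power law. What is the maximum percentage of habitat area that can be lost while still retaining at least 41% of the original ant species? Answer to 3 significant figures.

95.9%

Need (A_new/A_old)^0.28 = 0.41, so A_new/A_old = 0.41^(1/0.28) = 0.41^3.571
ln(A_new/A_old) = ln 0.41 / 0.28 = -0.8916 / 0.28 = -3.1843
A_new/A_old = e^-3.1843 ≈ 0.04141
Fraction that can be lost = 1 − 0.04141 = 0.9586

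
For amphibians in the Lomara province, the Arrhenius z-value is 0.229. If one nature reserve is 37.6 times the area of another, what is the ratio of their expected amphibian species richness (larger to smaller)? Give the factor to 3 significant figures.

S₂/S₁ = (A₂/A₁)^z = 37.6^0.229
ln(S₂/S₁) = 0.229 × ln 37.6 = 0.229 × 3.6270 = 0.8306
S₂/S₁ = e^0.8306 ≈ 2.295

2.29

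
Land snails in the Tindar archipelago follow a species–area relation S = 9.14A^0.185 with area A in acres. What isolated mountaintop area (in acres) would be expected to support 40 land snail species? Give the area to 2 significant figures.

2900 acres

40 = 9.14 × A^0.185  ⇒  A^0.185 = 40/9.14 = 4.376
ln A = ln(4.376) / 0.185 = 1.4762 / 0.185 = 7.9796
A = e^7.9796 ≈ 2921 acres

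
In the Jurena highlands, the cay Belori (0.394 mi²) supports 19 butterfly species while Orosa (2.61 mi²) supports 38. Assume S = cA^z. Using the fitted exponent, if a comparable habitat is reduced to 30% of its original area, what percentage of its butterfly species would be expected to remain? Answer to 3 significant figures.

z = ln(38/19) / ln(2.61/0.394) = 0.6931 / 1.8908 = 0.3666
S_new/S_old = (A_new/A_old)^z = 0.3^0.3666 = exp(0.3666 × -1.2040) = 0.6432

64.3%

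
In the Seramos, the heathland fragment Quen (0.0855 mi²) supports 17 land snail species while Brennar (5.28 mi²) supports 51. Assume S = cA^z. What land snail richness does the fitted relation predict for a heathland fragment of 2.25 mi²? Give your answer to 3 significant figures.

z = ln(51/17) / ln(5.28/0.0855) = 1.0986 / 4.1232 = 0.2664
c = 17 / 0.0855^0.2664 = 17 / 0.5193 = 32.74
S₃ = 32.74 × 2.25^0.2664 = 32.74 × 1.241 ≈ 40.63

40.6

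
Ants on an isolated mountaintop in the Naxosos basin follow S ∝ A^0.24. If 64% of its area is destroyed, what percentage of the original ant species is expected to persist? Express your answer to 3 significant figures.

78.3%

S_new/S_old = (A_new/A_old)^z = 0.36^0.24
= exp(0.24 × ln 0.36) = exp(0.24 × -1.0217) = exp(-0.2452) ≈ 0.7826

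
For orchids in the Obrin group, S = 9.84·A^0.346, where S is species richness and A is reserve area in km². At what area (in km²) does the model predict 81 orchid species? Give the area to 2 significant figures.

440 km²

81 = 9.84 × A^0.346  ⇒  A^0.346 = 81/9.84 = 8.232
ln A = ln(8.232) / 0.346 = 2.1080 / 0.346 = 6.0925
A = e^6.0925 ≈ 442.5 km²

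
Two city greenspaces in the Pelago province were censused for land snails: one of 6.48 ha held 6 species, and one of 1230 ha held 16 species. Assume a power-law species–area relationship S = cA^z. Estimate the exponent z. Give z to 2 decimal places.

Taking logs: ln S = ln c + z ln A, so z = (ln S₂ − ln S₁)/(ln A₂ − ln A₁).
z = ln(16/6) / ln(1230/6.48) = ln(2.667) / ln(189.8) = 0.9808 / 5.2460 = 0.1870

0.19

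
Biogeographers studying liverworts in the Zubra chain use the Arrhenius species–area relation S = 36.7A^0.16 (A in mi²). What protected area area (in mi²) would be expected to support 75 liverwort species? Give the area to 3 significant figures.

87.1 mi²

75 = 36.7 × A^0.16  ⇒  A^0.16 = 75/36.7 = 2.044
ln A = ln(2.044) / 0.16 = 0.7147 / 0.16 = 4.4669
A = e^4.4669 ≈ 87.09 mi²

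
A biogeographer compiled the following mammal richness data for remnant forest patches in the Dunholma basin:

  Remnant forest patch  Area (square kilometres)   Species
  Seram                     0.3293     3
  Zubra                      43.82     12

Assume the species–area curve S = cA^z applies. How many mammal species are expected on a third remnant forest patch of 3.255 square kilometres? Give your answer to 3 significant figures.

5.74

z = ln(12/3) / ln(43.82/0.3293) = 1.3863 / 4.8909 = 0.2834
c = 3 / 0.3293^0.2834 = 3 / 0.7299 = 4.11
S₃ = 4.11 × 3.255^0.2834 = 4.11 × 1.397 ≈ 5.743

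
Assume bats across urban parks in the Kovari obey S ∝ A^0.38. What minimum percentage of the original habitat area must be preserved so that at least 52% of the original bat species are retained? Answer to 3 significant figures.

Need (A_new/A_old)^0.38 = 0.52, so A_new/A_old = 0.52^(1/0.38) = 0.52^2.632
ln(A_new/A_old) = ln 0.52 / 0.38 = -0.6539 / 0.38 = -1.7209
A_new/A_old = e^-1.7209 ≈ 0.1789

17.9%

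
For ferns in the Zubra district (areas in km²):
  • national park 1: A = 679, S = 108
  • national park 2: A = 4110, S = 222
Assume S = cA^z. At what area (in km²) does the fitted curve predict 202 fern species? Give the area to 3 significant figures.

3250 km²

z = ln(222/108) / ln(4110/679) = 0.7205 / 1.8006 = 0.4002
c = 108 / 679^0.4002 = 108 / 13.59 = 7.946
A = (202/7.946)^(1/0.4002) ⇒ ln A = ln(25.42)/0.4002 = 8.0853
A = e^8.0853 ≈ 3246 km²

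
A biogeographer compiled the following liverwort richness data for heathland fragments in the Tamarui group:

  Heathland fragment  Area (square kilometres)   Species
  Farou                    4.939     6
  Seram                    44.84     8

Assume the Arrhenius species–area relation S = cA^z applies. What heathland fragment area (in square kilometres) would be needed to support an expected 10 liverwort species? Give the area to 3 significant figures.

z = ln(8/6) / ln(44.84/4.939) = 0.2877 / 2.2059 = 0.1304
c = 6 / 4.939^0.1304 = 6 / 1.232 = 4.872
A = (10/4.872)^(1/0.1304) ⇒ ln A = ln(2.053)/0.1304 = 5.5142
A = e^5.5142 ≈ 248.2 square kilometres

248 square kilometres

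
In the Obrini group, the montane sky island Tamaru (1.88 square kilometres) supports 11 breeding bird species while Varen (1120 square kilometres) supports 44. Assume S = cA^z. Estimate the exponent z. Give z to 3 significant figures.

0.217

Taking logs: ln S = ln c + z ln A, so z = (ln S₂ − ln S₁)/(ln A₂ − ln A₁).
z = ln(44/11) / ln(1120/1.88) = ln(4) / ln(595.7) = 1.3863 / 6.3898 = 0.2170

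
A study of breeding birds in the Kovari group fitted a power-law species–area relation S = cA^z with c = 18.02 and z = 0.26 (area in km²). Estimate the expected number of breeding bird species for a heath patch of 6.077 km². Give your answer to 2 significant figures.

S = 18.02 × 6.077^0.26 = 18.02 × 1.599 ≈ 28.81

29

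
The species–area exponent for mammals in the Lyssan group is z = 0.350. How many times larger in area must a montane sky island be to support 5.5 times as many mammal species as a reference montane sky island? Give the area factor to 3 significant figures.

(A₂/A₁)^0.35 = 5.5, so A₂/A₁ = 5.5^(1/0.35) = 5.5^2.857
ln(A₂/A₁) = ln 5.5 / 0.35 = 1.7047 / 0.35 = 4.8707
A₂/A₁ = e^4.8707 ≈ 130.4

130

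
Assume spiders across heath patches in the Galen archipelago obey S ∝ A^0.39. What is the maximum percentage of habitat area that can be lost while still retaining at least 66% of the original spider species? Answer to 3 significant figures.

65.5%

Need (A_new/A_old)^0.39 = 0.66, so A_new/A_old = 0.66^(1/0.39) = 0.66^2.564
ln(A_new/A_old) = ln 0.66 / 0.39 = -0.4155 / 0.39 = -1.0654
A_new/A_old = e^-1.0654 ≈ 0.3446
Fraction that can be lost = 1 − 0.3446 = 0.6554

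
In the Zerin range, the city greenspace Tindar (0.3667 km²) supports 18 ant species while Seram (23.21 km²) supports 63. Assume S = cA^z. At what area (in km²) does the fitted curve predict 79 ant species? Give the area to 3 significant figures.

49.1 km²

z = ln(63/18) / ln(23.21/0.3667) = 1.2528 / 4.1478 = 0.3020
c = 18 / 0.3667^0.3020 = 18 / 0.7386 = 24.37
A = (79/24.37)^(1/0.3020) ⇒ ln A = ln(3.242)/0.3020 = 3.8939
A = e^3.8939 ≈ 49.1 km²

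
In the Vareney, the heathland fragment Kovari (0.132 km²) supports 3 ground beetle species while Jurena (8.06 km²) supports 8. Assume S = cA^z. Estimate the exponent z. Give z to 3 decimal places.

Taking logs: ln S = ln c + z ln A, so z = (ln S₂ − ln S₁)/(ln A₂ − ln A₁).
z = ln(8/3) / ln(8.06/0.132) = ln(2.667) / ln(61.06) = 0.9808 / 4.1119 = 0.2385

0.239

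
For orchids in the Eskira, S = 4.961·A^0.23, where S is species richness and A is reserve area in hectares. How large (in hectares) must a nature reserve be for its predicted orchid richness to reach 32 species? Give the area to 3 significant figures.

32 = 4.961 × A^0.23  ⇒  A^0.23 = 32/4.961 = 6.45
ln A = ln(6.45) / 0.23 = 1.8641 / 0.23 = 8.1049
A = e^8.1049 ≈ 3311 hectares

3310 hectares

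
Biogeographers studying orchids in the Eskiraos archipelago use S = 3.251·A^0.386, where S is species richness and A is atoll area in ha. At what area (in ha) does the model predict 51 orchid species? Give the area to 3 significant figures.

51 = 3.251 × A^0.386  ⇒  A^0.386 = 51/3.251 = 15.69
ln A = ln(15.69) / 0.386 = 2.7529 / 0.386 = 7.1318
A = e^7.1318 ≈ 1251 ha

1250 ha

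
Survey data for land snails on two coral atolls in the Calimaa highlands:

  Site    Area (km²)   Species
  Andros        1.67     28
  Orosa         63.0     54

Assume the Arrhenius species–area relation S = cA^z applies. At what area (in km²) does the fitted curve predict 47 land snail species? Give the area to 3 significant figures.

z = ln(54/28) / ln(63/1.67) = 0.6568 / 3.6303 = 0.1809
c = 28 / 1.67^0.1809 = 28 / 1.097 = 25.52
A = (47/25.52)^(1/0.1809) ⇒ ln A = ln(1.842)/0.1809 = 3.3757
A = e^3.3757 ≈ 29.25 km²

29.2 km²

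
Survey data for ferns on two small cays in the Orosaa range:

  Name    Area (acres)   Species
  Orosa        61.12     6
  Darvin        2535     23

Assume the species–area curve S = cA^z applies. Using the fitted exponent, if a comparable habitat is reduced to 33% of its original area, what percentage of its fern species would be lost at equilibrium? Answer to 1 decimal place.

33.0%

z = ln(23/6) / ln(2535/61.12) = 1.3437 / 3.7251 = 0.3607
S_new/S_old = (A_new/A_old)^z = 0.33^0.3607 = exp(0.3607 × -1.1087) = 0.6704
Fraction lost = 1 − 0.6704 = 0.3296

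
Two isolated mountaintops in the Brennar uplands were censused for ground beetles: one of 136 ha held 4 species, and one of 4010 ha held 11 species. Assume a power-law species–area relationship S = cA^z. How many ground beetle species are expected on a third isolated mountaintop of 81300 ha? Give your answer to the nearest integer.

27

z = ln(11/4) / ln(4010/136) = 1.0116 / 3.3839 = 0.2989
c = 4 / 136^0.2989 = 4 / 4.343 = 0.921
S₃ = 0.921 × 81300^0.2989 = 0.921 × 29.37 ≈ 27.05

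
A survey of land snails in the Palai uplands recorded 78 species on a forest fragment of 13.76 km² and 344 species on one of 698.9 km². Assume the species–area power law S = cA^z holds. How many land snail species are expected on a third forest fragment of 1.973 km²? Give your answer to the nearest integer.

37

z = ln(344/78) / ln(698.9/13.76) = 1.4839 / 3.9277 = 0.3778
c = 78 / 13.76^0.3778 = 78 / 2.693 = 28.97
S₃ = 28.97 × 1.973^0.3778 = 28.97 × 1.293 ≈ 37.45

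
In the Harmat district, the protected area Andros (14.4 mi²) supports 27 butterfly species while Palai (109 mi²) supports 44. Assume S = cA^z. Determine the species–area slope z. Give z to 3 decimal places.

0.241

Taking logs: ln S = ln c + z ln A, so z = (ln S₂ − ln S₁)/(ln A₂ − ln A₁).
z = ln(44/27) / ln(109/14.4) = ln(1.63) / ln(7.569) = 0.4884 / 2.0241 = 0.2413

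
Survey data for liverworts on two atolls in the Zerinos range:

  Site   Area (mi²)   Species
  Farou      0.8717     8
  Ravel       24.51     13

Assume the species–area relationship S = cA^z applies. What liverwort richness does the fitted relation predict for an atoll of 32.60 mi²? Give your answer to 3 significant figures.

z = ln(13/8) / ln(24.51/0.8717) = 0.4855 / 3.3364 = 0.1455
c = 8 / 0.8717^0.1455 = 8 / 0.9802 = 8.161
S₃ = 8.161 × 32.6^0.1455 = 8.161 × 1.66 ≈ 13.55

13.6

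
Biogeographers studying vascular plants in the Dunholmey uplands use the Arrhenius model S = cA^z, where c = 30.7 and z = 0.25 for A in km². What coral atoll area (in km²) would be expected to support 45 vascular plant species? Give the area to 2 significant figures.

45 = 30.7 × A^0.25  ⇒  A^0.25 = 45/30.7 = 1.466
ln A = ln(1.466) / 0.25 = 0.3824 / 0.25 = 1.5296
A = e^1.5296 ≈ 4.616 km²

4.6 km²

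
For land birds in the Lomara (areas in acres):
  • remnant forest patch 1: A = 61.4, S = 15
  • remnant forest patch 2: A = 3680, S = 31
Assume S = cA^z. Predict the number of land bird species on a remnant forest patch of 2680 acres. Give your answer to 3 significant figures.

29.3

z = ln(31/15) / ln(3680/61.4) = 0.7259 / 4.0933 = 0.1773
c = 15 / 61.4^0.1773 = 15 / 2.076 = 7.227
S₃ = 7.227 × 2680^0.1773 = 7.227 × 4.055 ≈ 29.3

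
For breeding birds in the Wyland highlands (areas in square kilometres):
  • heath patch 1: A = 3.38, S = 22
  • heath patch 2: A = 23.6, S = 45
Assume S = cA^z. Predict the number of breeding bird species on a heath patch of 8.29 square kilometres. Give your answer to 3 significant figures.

z = ln(45/22) / ln(23.6/3.38) = 0.7156 / 1.9434 = 0.3682
c = 22 / 3.38^0.3682 = 22 / 1.566 = 14.05
S₃ = 14.05 × 8.29^0.3682 = 14.05 × 2.179 ≈ 30.61

30.6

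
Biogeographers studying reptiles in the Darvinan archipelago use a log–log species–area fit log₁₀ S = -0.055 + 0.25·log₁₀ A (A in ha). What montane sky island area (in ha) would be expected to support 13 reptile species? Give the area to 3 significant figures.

13 = 0.881 × A^0.25  ⇒  A^0.25 = 13/0.881 = 14.76
ln A = ln(14.76) / 0.25 = 2.6916 / 0.25 = 10.7664
A = e^10.7664 ≈ 47399 ha

47400 ha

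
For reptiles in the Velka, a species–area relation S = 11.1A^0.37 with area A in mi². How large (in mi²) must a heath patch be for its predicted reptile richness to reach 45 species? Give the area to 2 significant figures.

44 mi²

45 = 11.1 × A^0.37  ⇒  A^0.37 = 45/11.1 = 4.054
ln A = ln(4.054) / 0.37 = 1.3997 / 0.37 = 3.7830
A = e^3.7830 ≈ 43.95 mi²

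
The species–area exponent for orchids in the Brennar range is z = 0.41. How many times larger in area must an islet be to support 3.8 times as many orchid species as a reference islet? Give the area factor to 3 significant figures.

25.9

(A₂/A₁)^0.41 = 3.8, so A₂/A₁ = 3.8^(1/0.41) = 3.8^2.439
ln(A₂/A₁) = ln 3.8 / 0.41 = 1.3350 / 0.41 = 3.2561
A₂/A₁ = e^3.2561 ≈ 25.95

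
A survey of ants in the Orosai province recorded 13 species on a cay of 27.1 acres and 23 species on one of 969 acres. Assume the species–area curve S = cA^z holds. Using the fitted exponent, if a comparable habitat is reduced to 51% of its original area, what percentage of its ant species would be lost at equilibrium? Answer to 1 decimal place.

z = ln(23/13) / ln(969/27.1) = 0.5705 / 3.5767 = 0.1595
S_new/S_old = (A_new/A_old)^z = 0.51^0.1595 = exp(0.1595 × -0.6733) = 0.8982
Fraction lost = 1 − 0.8982 = 0.1018

10.2%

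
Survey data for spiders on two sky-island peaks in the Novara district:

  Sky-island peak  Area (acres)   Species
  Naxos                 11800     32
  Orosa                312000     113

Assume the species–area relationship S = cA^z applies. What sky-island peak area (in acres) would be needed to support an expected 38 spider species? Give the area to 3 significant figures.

18400 acres

z = ln(113/32) / ln(312000/11800) = 1.2617 / 3.2749 = 0.3852
c = 32 / 11800^0.3852 = 32 / 37.04 = 0.8639
A = (38/0.8639)^(1/0.3852) ⇒ ln A = ln(43.99)/0.3852 = 9.8219
A = e^9.8219 ≈ 18434 acres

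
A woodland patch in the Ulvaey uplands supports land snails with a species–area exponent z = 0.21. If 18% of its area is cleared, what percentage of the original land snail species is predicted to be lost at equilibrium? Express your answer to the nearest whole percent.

S_new/S_old = (A_new/A_old)^z = 0.82^0.21
= exp(0.21 × ln 0.82) = exp(0.21 × -0.1985) = exp(-0.0417) ≈ 0.9592
Fraction lost = 1 − 0.9592 = 0.04082

4%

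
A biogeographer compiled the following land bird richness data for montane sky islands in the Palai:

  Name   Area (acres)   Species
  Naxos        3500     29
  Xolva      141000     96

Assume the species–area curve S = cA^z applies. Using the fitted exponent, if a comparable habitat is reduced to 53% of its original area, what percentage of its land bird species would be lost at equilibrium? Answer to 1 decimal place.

18.6%

z = ln(96/29) / ln(141000/3500) = 1.1971 / 3.6960 = 0.3239
S_new/S_old = (A_new/A_old)^z = 0.53^0.3239 = exp(0.3239 × -0.6349) = 0.8141
Fraction lost = 1 − 0.8141 = 0.1859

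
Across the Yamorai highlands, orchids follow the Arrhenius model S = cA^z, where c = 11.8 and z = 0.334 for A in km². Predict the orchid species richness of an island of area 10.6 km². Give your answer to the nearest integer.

S = 11.8 × 10.6^0.334
ln S = ln 11.8 + 0.334 × ln 10.6 = 2.4681 + 0.334 × 2.3609 = 3.2566
S = e^3.2566 ≈ 25.96

26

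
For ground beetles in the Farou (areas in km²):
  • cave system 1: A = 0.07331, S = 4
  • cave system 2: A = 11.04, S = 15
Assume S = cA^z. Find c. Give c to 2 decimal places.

z = ln(S₂/S₁) / ln(A₂/A₁) = ln(15/4) / ln(11.04/0.07331) = 1.3218 / 5.0146 = 0.2636
c = S₁ / A₁^z = 4 / 0.07331^0.2636 = 4 / 0.5022 = 7.965

7.96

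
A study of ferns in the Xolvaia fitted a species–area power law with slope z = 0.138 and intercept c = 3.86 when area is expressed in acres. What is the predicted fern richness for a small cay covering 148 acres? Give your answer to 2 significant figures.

7.7

S = 3.86 × 148^0.138
ln S = ln 3.86 + 0.138 × ln 148 = 1.3507 + 0.138 × 4.9972 = 2.0403
S = e^2.0403 ≈ 7.693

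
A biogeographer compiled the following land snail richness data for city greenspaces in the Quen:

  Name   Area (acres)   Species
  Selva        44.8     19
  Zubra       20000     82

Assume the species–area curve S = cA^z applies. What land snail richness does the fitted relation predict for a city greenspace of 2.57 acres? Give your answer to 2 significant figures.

9.6

z = ln(82/19) / ln(20000/44.8) = 1.4623 / 6.1013 = 0.2397
c = 19 / 44.8^0.2397 = 19 / 2.487 = 7.638
S₃ = 7.638 × 2.57^0.2397 = 7.638 × 1.254 ≈ 9.577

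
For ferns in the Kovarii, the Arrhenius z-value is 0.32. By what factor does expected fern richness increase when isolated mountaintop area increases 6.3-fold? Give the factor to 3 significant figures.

1.80

S₂/S₁ = (A₂/A₁)^z = 6.3^0.32
ln(S₂/S₁) = 0.32 × ln 6.3 = 0.32 × 1.8405 = 0.5890
S₂/S₁ = e^0.5890 ≈ 1.802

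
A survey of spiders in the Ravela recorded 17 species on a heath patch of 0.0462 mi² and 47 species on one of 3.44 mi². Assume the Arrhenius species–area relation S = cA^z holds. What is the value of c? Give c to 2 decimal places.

35.12

z = ln(S₂/S₁) / ln(A₂/A₁) = ln(47/17) / ln(3.44/0.0462) = 1.0169 / 4.3102 = 0.2359
c = S₁ / A₁^z = 17 / 0.0462^0.2359 = 17 / 0.4841 = 35.12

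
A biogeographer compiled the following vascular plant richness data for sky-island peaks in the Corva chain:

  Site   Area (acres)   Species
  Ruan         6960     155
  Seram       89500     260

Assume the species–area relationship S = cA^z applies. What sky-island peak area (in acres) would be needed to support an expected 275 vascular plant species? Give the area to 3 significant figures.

z = ln(260/155) / ln(89500/6960) = 0.5173 / 2.5541 = 0.2025
c = 155 / 6960^0.2025 = 155 / 6.001 = 25.83
A = (275/25.83)^(1/0.2025) ⇒ ln A = ln(10.65)/0.2025 = 11.6789
A = e^11.6789 ≈ 118060 acres

118000 acres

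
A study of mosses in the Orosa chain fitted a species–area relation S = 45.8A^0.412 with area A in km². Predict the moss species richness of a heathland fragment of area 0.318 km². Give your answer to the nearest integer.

29

S = 45.8 × 0.318^0.412
ln S = ln 45.8 + 0.412 × ln 0.318 = 3.8243 + 0.412 × -1.1457 = 3.3523
S = e^3.3523 ≈ 28.57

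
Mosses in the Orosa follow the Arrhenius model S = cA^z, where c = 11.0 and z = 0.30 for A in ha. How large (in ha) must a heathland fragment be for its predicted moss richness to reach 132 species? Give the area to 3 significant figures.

3960 ha

132 = 11 × A^0.3  ⇒  A^0.3 = 132/11 = 12
ln A = ln(12) / 0.3 = 2.4849 / 0.3 = 8.2830
A = e^8.2830 ≈ 3956 ha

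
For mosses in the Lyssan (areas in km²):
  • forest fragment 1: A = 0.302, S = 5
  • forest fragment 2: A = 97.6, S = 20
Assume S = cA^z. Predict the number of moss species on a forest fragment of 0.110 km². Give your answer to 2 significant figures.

3.9

z = ln(20/5) / ln(97.6/0.302) = 1.3863 / 5.7782 = 0.2399
c = 5 / 0.302^0.2399 = 5 / 0.7503 = 6.664
S₃ = 6.664 × 0.11^0.2399 = 6.664 × 0.5889 ≈ 3.924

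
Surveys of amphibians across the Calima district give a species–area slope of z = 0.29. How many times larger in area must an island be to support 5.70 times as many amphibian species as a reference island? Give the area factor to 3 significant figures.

(A₂/A₁)^0.29 = 5.7, so A₂/A₁ = 5.7^(1/0.29) = 5.7^3.448
ln(A₂/A₁) = ln 5.7 / 0.29 = 1.7405 / 0.29 = 6.0016
A₂/A₁ = e^6.0016 ≈ 404.1

404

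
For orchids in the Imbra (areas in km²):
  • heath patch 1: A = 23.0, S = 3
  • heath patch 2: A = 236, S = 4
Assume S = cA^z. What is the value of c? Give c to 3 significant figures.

2.04

z = ln(S₂/S₁) / ln(A₂/A₁) = ln(4/3) / ln(236/23) = 0.2877 / 2.3283 = 0.1236
c = S₁ / A₁^z = 3 / 23^0.1236 = 3 / 1.473 = 2.036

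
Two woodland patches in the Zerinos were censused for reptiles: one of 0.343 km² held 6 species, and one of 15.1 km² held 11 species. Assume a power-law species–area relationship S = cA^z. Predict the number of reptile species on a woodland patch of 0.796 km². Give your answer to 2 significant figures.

z = ln(11/6) / ln(15.1/0.343) = 0.6061 / 3.7847 = 0.1602
c = 6 / 0.343^0.1602 = 6 / 0.8425 = 7.122
S₃ = 7.122 × 0.796^0.1602 = 7.122 × 0.9641 ≈ 6.866

6.9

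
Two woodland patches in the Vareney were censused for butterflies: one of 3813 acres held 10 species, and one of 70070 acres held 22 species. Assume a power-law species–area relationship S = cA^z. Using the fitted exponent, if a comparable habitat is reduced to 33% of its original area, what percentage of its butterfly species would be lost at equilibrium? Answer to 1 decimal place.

z = ln(22/10) / ln(70070/3813) = 0.7885 / 2.9111 = 0.2708
S_new/S_old = (A_new/A_old)^z = 0.33^0.2708 = exp(0.2708 × -1.1087) = 0.7406
Fraction lost = 1 − 0.7406 = 0.2594

25.9%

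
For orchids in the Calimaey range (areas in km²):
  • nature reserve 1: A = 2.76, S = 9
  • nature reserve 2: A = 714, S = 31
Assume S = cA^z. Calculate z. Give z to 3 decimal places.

Taking logs: ln S = ln c + z ln A, so z = (ln S₂ − ln S₁)/(ln A₂ − ln A₁).
z = ln(31/9) / ln(714/2.76) = ln(3.444) / ln(258.7) = 1.2368 / 5.5557 = 0.2226

0.223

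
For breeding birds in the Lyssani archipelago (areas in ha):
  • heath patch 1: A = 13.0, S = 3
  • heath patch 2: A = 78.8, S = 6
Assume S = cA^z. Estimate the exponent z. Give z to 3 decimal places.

0.385

Taking logs: ln S = ln c + z ln A, so z = (ln S₂ − ln S₁)/(ln A₂ − ln A₁).
z = ln(6/3) / ln(78.8/13) = ln(2) / ln(6.062) = 0.6931 / 1.8020 = 0.3847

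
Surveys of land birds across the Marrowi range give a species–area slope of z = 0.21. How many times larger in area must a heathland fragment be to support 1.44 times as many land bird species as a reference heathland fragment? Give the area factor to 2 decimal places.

5.68

(A₂/A₁)^0.21 = 1.44, so A₂/A₁ = 1.44^(1/0.21) = 1.44^4.762
ln(A₂/A₁) = ln 1.44 / 0.21 = 0.3646 / 0.21 = 1.7364
A₂/A₁ = e^1.7364 ≈ 5.677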